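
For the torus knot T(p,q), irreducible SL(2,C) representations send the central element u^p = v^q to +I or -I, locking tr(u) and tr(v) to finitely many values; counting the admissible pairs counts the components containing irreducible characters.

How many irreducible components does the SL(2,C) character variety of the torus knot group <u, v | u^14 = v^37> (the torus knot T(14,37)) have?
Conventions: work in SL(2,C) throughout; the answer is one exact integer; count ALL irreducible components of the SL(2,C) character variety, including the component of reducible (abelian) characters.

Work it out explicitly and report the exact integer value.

235

For T(14,37): irreducibility forces the central element u^14 = v^37 to one of +I, -I.
This locks tr(u) to 2*cos(pi*alpha/14), alpha in 1..13, and tr(v) to 2*cos(pi*beta/37), beta in 1..36, on each component of irreducible characters.
The two central values (-1)^alpha I and (-1)^beta I must be the same matrix, so alpha and beta share a parity.
count pairs: odd alpha (7 choices) x odd beta (18), plus even alpha (6) x even beta (18): 7*18 + 6*18 = 234.
components with irreducible characters: 234; plus the single component of reducible (abelian) characters: total 235.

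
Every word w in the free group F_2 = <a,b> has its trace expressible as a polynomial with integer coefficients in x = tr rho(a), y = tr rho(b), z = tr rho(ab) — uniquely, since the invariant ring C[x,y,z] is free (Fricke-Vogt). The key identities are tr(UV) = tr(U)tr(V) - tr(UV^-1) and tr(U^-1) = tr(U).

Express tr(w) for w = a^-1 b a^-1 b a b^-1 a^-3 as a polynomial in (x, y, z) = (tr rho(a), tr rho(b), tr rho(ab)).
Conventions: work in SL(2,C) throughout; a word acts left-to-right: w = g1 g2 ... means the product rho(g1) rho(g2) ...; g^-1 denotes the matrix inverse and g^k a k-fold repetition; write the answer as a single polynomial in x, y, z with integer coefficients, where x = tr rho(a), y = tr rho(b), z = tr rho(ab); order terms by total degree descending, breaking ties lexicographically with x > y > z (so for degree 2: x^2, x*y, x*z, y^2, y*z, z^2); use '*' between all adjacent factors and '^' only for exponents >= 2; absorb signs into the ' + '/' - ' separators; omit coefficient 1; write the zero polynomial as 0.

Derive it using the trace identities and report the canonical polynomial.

next, trace(b^2) = trace(b) trace(b) - trace(1) = y^2 - 2
trace(b^2 a) = trace(b) trace(a b) - trace(a) = y*z - x
and trace(b a^-1 b) = trace(b^2) trace(a) - trace(b^2 a) = x*y^2 - y*z - x
and trace(b^2 a b) = trace(b) trace(b a b) - trace(b a) = y^2*z - x*y - z
trace(a b a b) = trace(b a) trace(b a) - trace(1)   [split at repeated b] = z^2 - 2
trace(a b a) = trace(a) trace(b a) - trace(b) = x*z - y
trace(b^2 a b a) = trace(b) trace(a b a b) - trace(a b a) = y*z^2 - x*z - y
next, trace(b a b a^-1 b) = trace(b^2 a b) trace(a) - trace(b^2 a b a) = x*y^2*z - x^2*y - y*z^2 + y
next, trace(b a b a b a) = trace(a b a b) trace(a b) - trace(b a)   [split at repeated a] = z^3 - 3*z
and trace(b a b a^-1 b a) = trace(b a b a b) trace(a) - trace(b a b a b a) = x*y*z^2 - x^2*z - z^3 - x*y + 3*z
trace(a^-1 b a^-1 b a b) = trace(b a b a^-1 b) trace(a) - trace(b a b a^-1 b a) = x^2*y^2*z - x^3*y - 2*x*y*z^2 + x^2*z + z^3 + 2*x*y - 3*z
next, trace(b a^-1 b a b^-1 a^-1) = trace(a^-1 b a^-1 b a) trace(b) - trace(a^-1 b a^-1 b a b) = -x^2*y^2*z + x^3*y + x*y^3 + 2*x*y*z^2 - x^2*z - y^2*z - z^3 - 3*x*y + 3*z
trace(a^-2 b a^-1 b a b^-1) = trace(b a^-1 b a b^-1 a^-1) trace(a) - trace(b a^-1 b a b^-1) = -x^3*y^2*z + x^4*y + x^2*y^3 + 2*x^2*y*z^2 - x^3*z - x*y^2*z - x*z^3 - 3*x^2*y + 3*x*z - y
next, trace(a^-3 b a^-1 b a b^-1) = trace(a^-2 b a^-1 b a b^-1) trace(a) - trace(a^-2 b a^-1 b a b^-1 a) = -x^4*y^2*z + x^5*y + x^3*y^3 + 2*x^3*y*z^2 - x^4*z - x^2*z^3 - 4*x^3*y - x*y^3 - 2*x*y*z^2 + 4*x^2*z + y^2*z + z^3 + 2*x*y - 3*z
trace(a^-1 b a^-1 b a b^-1 a^-3) = trace(a^-3 b a^-1 b a b^-1) trace(a) - trace(a^-3 b a^-1 b a b^-1 a) = -x^5*y^2*z + x^6*y + x^4*y^3 + 2*x^4*y*z^2 - x^5*z + x^3*y^2*z - x^3*z^3 - 5*x^4*y - 2*x^2*y^3 - 4*x^2*y*z^2 + 5*x^3*z + 2*x*y^2*z + 2*x*z^3 + 5*x^2*y - 6*x*z + y

-x^5*y^2*z + x^6*y + x^4*y^3 + 2*x^4*y*z^2 - x^5*z + x^3*y^2*z - x^3*z^3 - 5*x^4*y - 2*x^2*y^3 - 4*x^2*y*z^2 + 5*x^3*z + 2*x*y^2*z + 2*x*z^3 + 5*x^2*y - 6*x*z + y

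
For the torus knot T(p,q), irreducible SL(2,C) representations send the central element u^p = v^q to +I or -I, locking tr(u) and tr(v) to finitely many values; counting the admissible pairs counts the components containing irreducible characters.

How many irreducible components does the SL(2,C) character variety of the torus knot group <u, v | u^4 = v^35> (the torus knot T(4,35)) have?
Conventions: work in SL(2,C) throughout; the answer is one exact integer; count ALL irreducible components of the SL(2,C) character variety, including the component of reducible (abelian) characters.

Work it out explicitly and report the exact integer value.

52

In the torus knot group T(4,35), u^4 = v^35 is central, so an irreducible representation sends it to +I or -I (Schur).
So on each irreducible component the traces are pinned: tr(u) = 2*cos(pi*alpha/4) with 1 <= alpha <= 3, tr(v) = 2*cos(pi*beta/35) with 1 <= beta <= 34.
Consistency of u^4 = (-1)^alpha I with v^35 = (-1)^beta I forces alpha = beta (mod 2).
count pairs: odd alpha (2 choices) x odd beta (17), plus even alpha (1) x even beta (17): 2*17 + 1*17 = 51.
That is 51 components of irreducible characters, and with the reducible (abelian) component the total is 52.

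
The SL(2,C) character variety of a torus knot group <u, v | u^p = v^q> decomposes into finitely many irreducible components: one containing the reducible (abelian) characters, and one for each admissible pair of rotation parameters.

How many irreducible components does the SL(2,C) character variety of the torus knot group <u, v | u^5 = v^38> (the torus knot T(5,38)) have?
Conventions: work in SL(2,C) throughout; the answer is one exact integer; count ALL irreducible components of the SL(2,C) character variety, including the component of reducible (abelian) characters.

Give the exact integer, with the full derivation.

75

In the torus knot group T(5,38), u^5 = v^38 is central, so an irreducible representation sends it to +I or -I (Schur).
On an irreducible component, tr(u) is locked at 2*cos(pi*alpha/5) for some alpha in 1..4, and tr(v) at 2*cos(pi*beta/38) for some beta in 1..37.
u^5 = (-1)^alpha I and v^38 = (-1)^beta I must agree, so alpha and beta have equal parity.
count pairs: odd alpha (2 choices) x odd beta (19), plus even alpha (2) x even beta (18): 2*19 + 2*18 = 74.
That is 74 components of irreducible characters, and with the reducible (abelian) component the total is 75.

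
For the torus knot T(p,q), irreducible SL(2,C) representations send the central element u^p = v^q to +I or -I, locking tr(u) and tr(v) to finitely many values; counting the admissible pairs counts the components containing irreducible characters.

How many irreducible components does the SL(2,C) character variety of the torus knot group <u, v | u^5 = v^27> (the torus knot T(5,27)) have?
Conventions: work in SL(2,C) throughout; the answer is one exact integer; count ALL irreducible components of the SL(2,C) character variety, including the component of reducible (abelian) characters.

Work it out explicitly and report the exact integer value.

53

In the torus knot group T(5,27), u^5 = v^27 is central, so an irreducible representation sends it to +I or -I (Schur).
On an irreducible component, tr(u) is locked at 2*cos(pi*alpha/5) for some alpha in 1..4, and tr(v) at 2*cos(pi*beta/27) for some beta in 1..26.
u^5 = (-1)^alpha I and v^27 = (-1)^beta I must agree, so alpha and beta have equal parity.
Counting: 2 odd alphas x 13 odd betas + 2 even alphas x 13 even betas = 26 + 26 = 52.
components with irreducible characters: 52; plus the single component of reducible (abelian) characters: total 53.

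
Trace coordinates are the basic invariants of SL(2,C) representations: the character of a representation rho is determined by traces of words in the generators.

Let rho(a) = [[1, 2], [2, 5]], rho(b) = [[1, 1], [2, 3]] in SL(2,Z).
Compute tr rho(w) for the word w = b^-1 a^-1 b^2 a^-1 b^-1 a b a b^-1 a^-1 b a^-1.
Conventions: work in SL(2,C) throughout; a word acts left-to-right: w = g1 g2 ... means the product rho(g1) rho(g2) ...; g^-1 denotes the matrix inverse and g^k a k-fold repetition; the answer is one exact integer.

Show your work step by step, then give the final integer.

rho(b^-1) = [[3, -1], [-2, 1]]
... * rho(a^-1) = [[5, -2], [-2, 1]]  ->  [[17, -7], [-12, 5]]
... * rho(b) = [[1, 1], [2, 3]]  ->  [[3, -4], [-2, 3]]
... * rho(b) = [[1, 1], [2, 3]]  ->  [[-5, -9], [4, 7]]
... * rho(a^-1) = [[5, -2], [-2, 1]]  ->  [[-7, 1], [6, -1]]
... * rho(b^-1) = [[3, -1], [-2, 1]]  ->  [[-23, 8], [20, -7]]
... * rho(a) = [[1, 2], [2, 5]]  ->  [[-7, -6], [6, 5]]
... * rho(b) = [[1, 1], [2, 3]]  ->  [[-19, -25], [16, 21]]
... * rho(a) = [[1, 2], [2, 5]]  ->  [[-69, -163], [58, 137]]
... * rho(b^-1) = [[3, -1], [-2, 1]]  ->  [[119, -94], [-100, 79]]
... * rho(a^-1) = [[5, -2], [-2, 1]]  ->  [[783, -332], [-658, 279]]
... * rho(b) = [[1, 1], [2, 3]]  ->  [[119, -213], [-100, 179]]
... * rho(a^-1) = [[5, -2], [-2, 1]]  ->  [[1021, -451], [-858, 379]]
tr = 1021 + 379 = 1400

1400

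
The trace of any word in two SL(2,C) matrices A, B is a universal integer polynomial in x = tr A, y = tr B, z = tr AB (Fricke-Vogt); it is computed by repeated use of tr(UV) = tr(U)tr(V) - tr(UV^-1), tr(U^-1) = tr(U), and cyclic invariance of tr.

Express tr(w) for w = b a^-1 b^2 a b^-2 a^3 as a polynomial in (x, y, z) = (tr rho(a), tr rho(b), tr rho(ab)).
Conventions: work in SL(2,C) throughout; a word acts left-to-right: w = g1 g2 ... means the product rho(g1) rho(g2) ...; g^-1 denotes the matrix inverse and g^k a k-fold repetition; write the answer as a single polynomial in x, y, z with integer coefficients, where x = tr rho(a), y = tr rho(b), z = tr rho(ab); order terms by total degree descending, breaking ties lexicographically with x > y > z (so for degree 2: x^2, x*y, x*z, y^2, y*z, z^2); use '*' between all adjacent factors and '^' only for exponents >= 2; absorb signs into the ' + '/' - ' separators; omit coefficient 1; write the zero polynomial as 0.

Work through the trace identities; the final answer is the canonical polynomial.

trace(b a^2) = trace(a) trace(b a) - trace(b)   [square of a] = x*z - y
trace(b a^3) = trace(a) trace(b a^2) - trace(b a)   [square of a] = x^2*z - x*y - z
trace(a^4 b) = trace(a) trace(b a^3) - trace(b a^2)   [square of a] = x^3*z - x^2*y - 2*x*z + y
trace(a^2) = trace(a) trace(a) - trace(1)   [square of a] = x^2 - 2
trace(a^3) = trace(a) trace(a^2) - trace(a)   [square of a] = x^3 - 3*x
trace(a^4) = trace(a) trace(a^3) - trace(a^2)   [square of a] = x^4 - 4*x^2 + 2
trace(a^4 b^2) = trace(b) trace(a^4 b) - trace(a^4)   [square of b] = x^3*y*z - x^4 - x^2*y^2 - 2*x*y*z + 4*x^2 + y^2 - 2
trace(a^3 b^3 a) = trace(b) trace(a^4 b^2) - trace(a^4 b)   [square of b] = x^3*y^2*z - x^4*y - x^2*y^3 - x^3*z - 2*x*y^2*z + 5*x^2*y + y^3 + 2*x*z - 3*y
trace(a b a b) = trace(a b) trace(a b) - trace(1)   [split at a repeated a] = z^2 - 2
trace(a b a b^2) = trace(b) trace(a b a b) - trace(a b a)   [square of b] = y*z^2 - x*z - y
trace(b^3 a b a) = trace(b) trace(a b a b^2) - trace(a b a b)   [square of b] = y^2*z^2 - x*y*z - y^2 - z^2 + 2
trace(b a b) = trace(b) trace(a b) - trace(a)   [square of b] = y*z - x
trace(b a b^2) = trace(b) trace(b a b) - trace(b a)   [square of b] = y^2*z - x*y - z
trace(b^3 a b) = trace(b) trace(b a b^2) - trace(b a b)   [square of b] = y^3*z - x*y^2 - 2*y*z + x
trace(a b^3 a b a) = trace(a) trace(b^3 a b a) - trace(b^3 a b)   [square of a] = x*y^2*z^2 - x^2*y*z - y^3*z - x*z^2 + 2*y*z + x
trace(a^3 b^3 a b) = trace(a) trace(a b^3 a b a) - trace(a b^3 a b)   [square of a] = x^2*y^2*z^2 - x^3*y*z - x*y^3*z - x^2*z^2 - y^2*z^2 + 3*x*y*z + x^2 + y^2 + z^2 - 2
trace(b^2 a b^-1 a^3 b) = trace(a^3 b^3 a) trace(b) - trace(a^3 b^3 a b)   [inverse elimination on b] = x^3*y^3*z - x^4*y^2 - x^2*y^4 - x^2*y^2*z^2 - x*y^3*z + 5*x^2*y^2 + x^2*z^2 + y^4 + y^2*z^2 - x*y*z - x^2 - 4*y^2 - z^2 + 2
trace(a^2 b a b) = trace(a) trace(b a b a) - trace(b a b)   [square of a] = x*z^2 - y*z - x
trace(b a b^2 a^2) = trace(b) trace(a^2 b a b) - trace(a^2 b a)   [square of b] = x*y*z^2 - x^2*z - y^2*z + z
trace(b a b^2 a^3) = trace(a) trace(b a b^2 a^2) - trace(b a b^2 a)   [square of a] = x^2*y*z^2 - x^3*z - x*y^2*z - y*z^2 + 2*x*z + y
trace(a^3 b a b^2 a) = trace(a) trace(b a b^2 a^3) - trace(b a b^2 a^2)   [square of a] = x^3*y*z^2 - x^4*z - x^2*y^2*z - 2*x*y*z^2 + 3*x^2*z + y^2*z + x*y - z
trace(b a b a b a) = trace(a b a b) trace(a b) - trace(b a)   [split at a repeated a] = z^3 - 3*z
trace(a b a^2 b a b) = trace(a) trace(b a b a b a) - trace(b a b a b)   [square of a] = x*z^3 - y*z^2 - 2*x*z + y
trace(b^2) = trace(b) trace(b) - trace(1)   [square of b] = y^2 - 2
trace(b a^2 b) = trace(a) trace(b^2 a) - trace(b^2)   [square of a] = x*y*z - x^2 - y^2 + 2
trace(a b a^2 b a) = trace(a) trace(b a^2 b a) - trace(b a^2 b)   [square of a] = x^2*z^2 - 2*x*y*z + y^2 - 2
trace(b a b^2 a b a^2) = trace(b) trace(a b a^2 b a b) - trace(a b a^2 b a)   [square of b] = x*y*z^3 - x^2*z^2 - y^2*z^2 + 2
trace(b a b^2 a b a) = trace(b) trace(a b a b a b) - trace(a b a b a)   [square of b] = y*z^3 - x*z^2 - 2*y*z + x
trace(a^3 b a b^2 a b) = trace(a) trace(b a b^2 a b a^2) - trace(b a b^2 a b a)   [square of a] = x^2*y*z^3 - x^3*z^2 - x*y^2*z^2 - y*z^3 + x*z^2 + 2*y*z + x
trace(b^2 a b^-1 a^3 b a) = trace(a^3 b a b^2 a) trace(b) - trace(a^3 b a b^2 a b)   [inverse elimination on b] = x^3*y^2*z^2 - x^4*y*z - x^2*y^3*z - x^2*y*z^3 + x^3*z^2 - x*y^2*z^2 + 3*x^2*y*z + y^3*z + y*z^3 + x*y^2 - x*z^2 - 3*y*z - x
trace(b^-1 a^3 b a^-1 b^2 a) = trace(b^2 a b^-1 a^3 b) trace(a) - trace(b^2 a b^-1 a^3 b a)   [inverse elimination on a] = x^4*y^3*z - x^5*y^2 - x^3*y^4 - 2*x^3*y^2*z^2 + x^4*y*z + x^2*y*z^3 + 5*x^3*y^2 + x*y^4 + 2*x*y^2*z^2 - 4*x^2*y*z - y^3*z - y*z^3 - x^3 - 5*x*y^2 + 3*y*z + 3*x
trace(a^3 b a^-1 b^2 a) = trace(b^2 a^4 b) trace(a) - trace(b^2 a^4 b a)   [inverse elimination on a] = x^4*y^2*z - x^5*y - x^3*y^3 - x^3*y*z^2 - x^2*y^2*z + 5*x^3*y + x*y^3 + 2*x*y*z^2 - x^2*z - y^2*z - 4*x*y + z
trace(b a^-1 b^2 a b^-2 a^3) = trace(b^-1 a^3 b a^-1 b^2 a) trace(b) - trace(b^-1 a^3 b a^-1 b^2 a b)   [inverse elimination on b] = x^4*y^4*z - x^5*y^3 - x^3*y^5 - 2*x^3*y^3*z^2 + x^2*y^2*z^3 + x^5*y + 6*x^3*y^3 + x^3*y*z^2 + x*y^5 + 2*x*y^3*z^2 - 3*x^2*y^2*z - y^4*z - y^2*z^3 - 6*x^3*y - 6*x*y^3 - 2*x*y*z^2 + x^2*z + 4*y^2*z + 7*x*y - z

x^4*y^4*z - x^5*y^3 - x^3*y^5 - 2*x^3*y^3*z^2 + x^2*y^2*z^3 + x^5*y + 6*x^3*y^3 + x^3*y*z^2 + x*y^5 + 2*x*y^3*z^2 - 3*x^2*y^2*z - y^4*z - y^2*z^3 - 6*x^3*y - 6*x*y^3 - 2*x*y*z^2 + x^2*z + 4*y^2*z + 7*x*y - z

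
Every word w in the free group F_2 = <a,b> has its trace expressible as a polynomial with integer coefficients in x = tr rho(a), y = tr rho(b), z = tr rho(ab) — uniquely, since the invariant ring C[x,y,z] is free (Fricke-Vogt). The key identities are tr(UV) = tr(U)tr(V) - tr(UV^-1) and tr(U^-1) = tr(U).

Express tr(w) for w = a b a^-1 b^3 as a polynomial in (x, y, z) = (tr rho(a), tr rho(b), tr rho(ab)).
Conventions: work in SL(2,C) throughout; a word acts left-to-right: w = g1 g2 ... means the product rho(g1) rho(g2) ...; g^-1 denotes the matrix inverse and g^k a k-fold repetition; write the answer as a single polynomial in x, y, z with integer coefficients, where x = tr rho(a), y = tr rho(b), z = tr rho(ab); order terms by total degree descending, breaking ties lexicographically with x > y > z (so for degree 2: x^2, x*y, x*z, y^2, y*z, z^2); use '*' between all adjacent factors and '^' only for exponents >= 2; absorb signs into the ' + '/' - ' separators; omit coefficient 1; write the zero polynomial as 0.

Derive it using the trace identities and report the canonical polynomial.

apply: trace(a b^2) = trace(b) trace(a b) - trace(a)  (reduce the b square) = y*z - x
trace(b a b^2) = trace(b) trace(a b^2) - trace(a b)  (reduce the b square) = y^2*z - x*y - z
use: trace(b^3 a b) = trace(b) trace(b a b^2) - trace(b a b)  (reduce the b square) = y^3*z - x*y^2 - 2*y*z + x
use: trace(a b a b) = trace(b a) trace(b a) - trace(1)  (split on b) = z^2 - 2
trace(a b a) = trace(a) trace(b a) - trace(b)  (reduce the a square) = x*z - y
trace(a b a b^2) = trace(b) trace(a b a b) - trace(a b a)  (reduce the b square) = y*z^2 - x*z - y
trace(b^3 a b a) = trace(b) trace(a b a b^2) - trace(a b a b)  (reduce the b square) = y^2*z^2 - x*y*z - y^2 - z^2 + 2
trace(a b a^-1 b^3) = trace(b^3 a b) trace(a) - trace(b^3 a b a)  (eliminate a^-1) = x*y^3*z - x^2*y^2 - y^2*z^2 - x*y*z + x^2 + y^2 + z^2 - 2

x*y^3*z - x^2*y^2 - y^2*z^2 - x*y*z + x^2 + y^2 + z^2 - 2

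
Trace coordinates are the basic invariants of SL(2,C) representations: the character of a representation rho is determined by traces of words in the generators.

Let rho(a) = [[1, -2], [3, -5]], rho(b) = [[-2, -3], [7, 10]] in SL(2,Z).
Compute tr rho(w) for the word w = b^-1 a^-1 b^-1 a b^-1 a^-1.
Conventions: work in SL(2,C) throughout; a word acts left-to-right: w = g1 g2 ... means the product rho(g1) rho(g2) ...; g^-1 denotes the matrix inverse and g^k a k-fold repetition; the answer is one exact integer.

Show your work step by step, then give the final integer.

rho(b^-1) = [[10, 3], [-7, -2]]
... * rho(a^-1) = [[-5, 2], [-3, 1]]  ->  [[-59, 23], [41, -16]]
... * rho(b^-1) = [[10, 3], [-7, -2]]  ->  [[-751, -223], [522, 155]]
... * rho(a) = [[1, -2], [3, -5]]  ->  [[-1420, 2617], [987, -1819]]
... * rho(b^-1) = [[10, 3], [-7, -2]]  ->  [[-32519, -9494], [22603, 6599]]
... * rho(a^-1) = [[-5, 2], [-3, 1]]  ->  [[191077, -74532], [-132812, 51805]]
tr = 191077 + 51805 = 242882

242882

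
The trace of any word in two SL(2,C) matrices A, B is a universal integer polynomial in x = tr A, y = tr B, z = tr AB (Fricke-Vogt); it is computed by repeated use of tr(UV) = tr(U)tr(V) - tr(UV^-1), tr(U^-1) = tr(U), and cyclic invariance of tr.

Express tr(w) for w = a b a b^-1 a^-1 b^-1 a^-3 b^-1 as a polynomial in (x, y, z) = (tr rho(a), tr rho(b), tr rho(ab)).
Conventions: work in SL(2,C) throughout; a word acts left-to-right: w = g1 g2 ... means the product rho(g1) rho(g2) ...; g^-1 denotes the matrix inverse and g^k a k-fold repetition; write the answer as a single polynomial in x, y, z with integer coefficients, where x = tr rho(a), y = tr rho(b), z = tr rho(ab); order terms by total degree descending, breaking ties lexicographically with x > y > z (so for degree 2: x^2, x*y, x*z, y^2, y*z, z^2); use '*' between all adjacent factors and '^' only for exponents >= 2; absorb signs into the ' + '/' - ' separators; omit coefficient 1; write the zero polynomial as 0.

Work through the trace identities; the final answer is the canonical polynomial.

x^3*y*z^3 - x^4*z^2 - 2*x^2*y^2*z^2 - x^2*z^4 + x^3*y*z + x*y^3*z + 5*x^2*z^2 + y^2*z^2 + z^4 - 3*x*y*z - x^2 - y^2 - 4*z^2 + 2

tr(b a b) = tr(b)*tr(a b) - tr(a) = y*z - x
tr(a b a b) = tr(b a)*tr(b a) - tr(1) = z^2 - 2
use: tr(a b a) = tr(a)*tr(b a) - tr(b) = x*z - y
tr(b a b a b) = tr(b)*tr(a b a b) - tr(a b a) = y*z^2 - x*z - y
use: tr(b a b a b a) = tr(b a b a)*tr(b a) - tr(a b) = z^3 - 3*z
tr(a^-1 b a b a b) = tr(b a b a b)*tr(a) - tr(b a b a b a) = x*y*z^2 - x^2*z - z^3 - x*y + 3*z
tr(a b a b^-1 a^-1 b) = tr(a^-1 b a b a)*tr(b) - tr(a^-1 b a b a b) = -x*y*z^2 + x^2*z + y^2*z + z^3 - 3*z
tr(a^-1 b^-1 a b a b^-1) = tr(a b a b^-1 a^-1)*tr(b) - tr(a b a b^-1 a^-1 b) = x*y*z^2 - x^2*z - y^2*z - z^3 + x*y + 3*z
tr(b^-1 a b a) = tr(a b a)*tr(b) - tr(a b a b) = x*y*z - y^2 - z^2 + 2
tr(b^-1 a b a b^-1) = tr(b^-1 a b a)*tr(b) - tr(b^-1 a b a b) = x*y^2*z - y^3 - y*z^2 - x*z + 3*y
apply: tr(b^-1 a^-2 b^-1 a b a) = tr(a^-1 b^-1 a b a b^-1)*tr(a) - tr(a^-1 b^-1 a b a b^-1 a) = x^2*y*z^2 - x^3*z - 2*x*y^2*z - x*z^3 + x^2*y + y^3 + y*z^2 + 4*x*z - 3*y
use: tr(a b a^-1 b) = tr(b a b)*tr(a) - tr(b a b a) = x*y*z - x^2 - z^2 + 2
apply: tr(a^-1 b^-1 a b) = tr(a b a^-1)*tr(b) - tr(a b a^-1 b) = -x*y*z + x^2 + y^2 + z^2 - 2
use: tr(b^-1 a^-2 b^-1 a b a b^-1) = tr(b^-1 a^-2 b^-1 a b a)*tr(b) - tr(b^-1 a^-2 b^-1 a b a b) = x^2*y^2*z^2 - x^3*y*z - 2*x*y^3*z - x*y*z^3 + x^2*y^2 + y^4 + y^2*z^2 + 5*x*y*z - x^2 - 4*y^2 - z^2 + 2
tr(a^2) = tr(a)*tr(a) - tr(1) = x^2 - 2
apply: tr(a b a^2) = tr(a)*tr(a b a) - tr(a b) = x^2*z - x*y - z
tr(a b a^2 b) = tr(a)*tr(b a b a) - tr(b a b) = x*z^2 - y*z - x
use: tr(b a^2 b^-1 a) = tr(a b a^2)*tr(b) - tr(a b a^2 b) = x^2*y*z - x*y^2 - x*z^2 + x
apply: tr(b a^2 b^-1 a^-1) = tr(b a^2 b^-1)*tr(a) - tr(b a^2 b^-1 a) = -x^2*y*z + x^3 + x*y^2 + x*z^2 - 3*x
use: tr(b^2 a b) = tr(b)*tr(a b^2) - tr(a b) = y^2*z - x*y - z
apply: tr(b a b a^2 b) = tr(a)*tr(b^2 a b a) - tr(b^2 a b) = x*y*z^2 - x^2*z - y^2*z + z
apply: tr(b a b a^2 b a) = tr(a)*tr(b a b a b a) - tr(b a b a b) = x*z^3 - y*z^2 - 2*x*z + y
use: tr(a^-1 b a b a^2 b) = tr(b a b a^2 b)*tr(a) - tr(b a b a^2 b a) = x^2*y*z^2 - x^3*z - x*y^2*z - x*z^3 + y*z^2 + 3*x*z - y
apply: tr(a^-2 b a b a^2 b) = tr(a^-1 b a b a^2 b)*tr(a) - tr(a^-1 b a b a^2 b a) = x^3*y*z^2 - x^4*z - x^2*y^2*z - x^2*z^3 + 4*x^2*z + y^2*z - x*y - z
tr(a b a^2 b^-1 a^-2 b) = tr(a^-2 b a b a^2)*tr(b) - tr(a^-2 b a b a^2 b) = -x^3*y*z^2 + x^4*z + x^2*y^2*z + x^2*z^3 - 4*x^2*z + z
tr(a b^-1 a^-2 b^-1 a b a) = tr(a b a^2 b^-1 a^-2)*tr(b) - tr(a b a^2 b^-1 a^-2 b) = x^3*y*z^2 - x^4*z - 2*x^2*y^2*z - x^2*z^3 + x^3*y + x*y^3 + x*y*z^2 + 4*x^2*z - 3*x*y - z
tr(a b a b a b a b) = tr(b a b a b a)*tr(b a) - tr(a b a b) = z^4 - 4*z^2 + 2
apply: tr(b^-1 a b a b a b a) = tr(a b a b a b a)*tr(b) - tr(a b a b a b a b) = x*y*z^3 - y^2*z^2 - z^4 - 2*x*y*z + y^2 + 4*z^2 - 2
tr(a^-1 b^-1 a b a b a b) = tr(b^-1 a b a b a b)*tr(a) - tr(b^-1 a b a b a b a) = -x*y*z^3 + x^2*z^2 + y^2*z^2 + z^4 + x*y*z - x^2 - y^2 - 4*z^2 + 2
apply: tr(b^-1 a b a b a b^-1 a^-1) = tr(a^-1 b^-1 a b a b a)*tr(b) - tr(a^-1 b^-1 a b a b a b) = x*y*z^3 - x^2*z^2 - y^2*z^2 - z^4 + x^2 + 4*z^2 - 2
tr(a b a b a b^-1) = tr(a b a b a)*tr(b) - tr(a b a b a b) = x*y*z^2 - y^2*z - z^3 - x*y + 3*z
tr(b^-1 a b a b a b^-1) = tr(a b a b a b^-1)*tr(b) - tr(a b a b a) = x*y^2*z^2 - y^3*z - y*z^3 - x*y^2 - x*z^2 + 4*y*z + x
apply: tr(a b^-1 a^-2 b^-1 a b a b) = tr(b^-1 a b a b a b^-1 a^-1)*tr(a) - tr(b^-1 a b a b a b^-1) = x^2*y*z^3 - x^3*z^2 - 2*x*y^2*z^2 - x*z^4 + y^3*z + y*z^3 + x^3 + x*y^2 + 5*x*z^2 - 4*y*z - 3*x
apply: tr(b^-1 a^-2 b^-1 a b a b^-1 a) = tr(a b^-1 a^-2 b^-1 a b a)*tr(b) - tr(a b^-1 a^-2 b^-1 a b a b) = x^3*y^2*z^2 - x^4*y*z - 2*x^2*y^3*z - 2*x^2*y*z^3 + x^3*y^2 + x^3*z^2 + x*y^4 + 3*x*y^2*z^2 + x*z^4 + 4*x^2*y*z - y^3*z - y*z^3 - x^3 - 4*x*y^2 - 5*x*z^2 + 3*y*z + 3*x
apply: tr(b^-1 a b a b^-1 a^-1 b^-1 a^-2) = tr(b^-1 a^-2 b^-1 a b a b^-1)*tr(a) - tr(b^-1 a^-2 b^-1 a b a b^-1 a) = x^2*y*z^3 - x^3*z^2 - 2*x*y^2*z^2 - x*z^4 + x^2*y*z + y^3*z + y*z^3 + 4*x*z^2 - 3*y*z - x
apply: tr(a b^-1) = tr(a)*tr(b) - tr(a b) = x*y - z
tr(a b a b^-2 a^-1 b) = tr(a^-1 b a b a b^-1)*tr(b) - tr(a^-1 b a b a) = -x*y^2*z^2 + x^2*y*z + y^3*z + y*z^3 - 4*y*z + x
use: tr(b^-1 a^-1 b^-1 a b a b^-1) = tr(a b a b^-2 a^-1)*tr(b) - tr(a b a b^-2 a^-1 b) = x*y^2*z^2 - x^2*y*z - y^3*z - y*z^3 + x*y^2 + 3*y*z - x
tr(a b^2 a) = tr(b)*tr(a^2 b) - tr(a^2) = x*y*z - x^2 - y^2 + 2
tr(b a b^-1 a b) = tr(a b^2 a)*tr(b) - tr(a b^2 a b) = x*y^2*z - x^2*y - y^3 - y*z^2 + x*z + 3*y
use: tr(a b^2 a b a b) = tr(b)*tr(a b a b a b) - tr(a b a b a) = y*z^3 - x*z^2 - 2*y*z + x
tr(b a b a b^-1 a b) = tr(a b^2 a b a)*tr(b) - tr(a b^2 a b a b) = x*y^2*z^2 - x^2*y*z - y^3*z - y*z^3 + x*z^2 + 3*y*z - x
apply: tr(a b a b^-1 a b a^-1 b) = tr(b a b a b^-1 a b)*tr(a) - tr(b a b a b^-1 a b a) = x^2*y^2*z^2 - x^3*y*z - x*y^3*z - 2*x*y*z^3 + x^2*z^2 + y^2*z^2 + z^4 + 5*x*y*z - x^2 - y^2 - 4*z^2 + 2
apply: tr(a^-1 b^-1 a b a b^-1 a b) = tr(a b a b^-1 a b a^-1)*tr(b) - tr(a b a b^-1 a b a^-1 b) = -x^2*y^2*z^2 + x^3*y*z + 2*x*y^3*z + 2*x*y*z^3 - x^2*y^2 - x^2*z^2 - y^4 - 2*y^2*z^2 - z^4 - 4*x*y*z + x^2 + 4*y^2 + 4*z^2 - 2
tr(b^-1 a^-1 b^-1 a b a b^-1 a) = tr(a^-1 b^-1 a b a b^-1 a)*tr(b) - tr(a^-1 b^-1 a b a b^-1 a b) = x^2*y^2*z^2 - x^3*y*z - x*y^3*z - 2*x*y*z^3 + x^2*y^2 + x^2*z^2 + y^2*z^2 + z^4 + 3*x*y*z - x^2 - y^2 - 4*z^2 + 2
tr(b^-1 a b a b^-1 a^-1 b^-1 a^-1) = tr(b^-1 a^-1 b^-1 a b a b^-1)*tr(a) - tr(b^-1 a^-1 b^-1 a b a b^-1 a) = x*y*z^3 - x^2*z^2 - y^2*z^2 - z^4 + y^2 + 4*z^2 - 2
tr(a b a b^-1 a^-1 b^-1 a^-3 b^-1) = tr(b^-1 a b a b^-1 a^-1 b^-1 a^-2)*tr(a) - tr(b^-1 a b a b^-1 a^-1 b^-1 a^-1) = x^3*y*z^3 - x^4*z^2 - 2*x^2*y^2*z^2 - x^2*z^4 + x^3*y*z + x*y^3*z + 5*x^2*z^2 + y^2*z^2 + z^4 - 3*x*y*z - x^2 - y^2 - 4*z^2 + 2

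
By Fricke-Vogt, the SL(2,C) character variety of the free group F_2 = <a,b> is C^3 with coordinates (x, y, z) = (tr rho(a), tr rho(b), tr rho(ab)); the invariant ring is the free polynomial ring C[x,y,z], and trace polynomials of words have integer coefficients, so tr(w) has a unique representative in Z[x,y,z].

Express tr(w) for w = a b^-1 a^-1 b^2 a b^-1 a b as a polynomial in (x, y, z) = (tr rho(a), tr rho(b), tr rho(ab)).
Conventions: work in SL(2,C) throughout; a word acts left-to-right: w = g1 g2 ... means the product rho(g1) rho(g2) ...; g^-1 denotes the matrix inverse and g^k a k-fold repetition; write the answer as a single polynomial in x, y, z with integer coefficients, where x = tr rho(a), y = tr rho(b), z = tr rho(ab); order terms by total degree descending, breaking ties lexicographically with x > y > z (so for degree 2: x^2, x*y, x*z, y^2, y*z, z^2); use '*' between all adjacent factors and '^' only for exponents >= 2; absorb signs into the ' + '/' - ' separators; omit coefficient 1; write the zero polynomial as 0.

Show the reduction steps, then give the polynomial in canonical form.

-x^2*y^3*z^2 + x^3*y^2*z + 2*x*y^4*z + 2*x*y^2*z^3 - x^2*y^3 - x^2*y*z^2 - y^5 - 2*y^3*z^2 - y*z^4 - 5*x*y^2*z + x^2*y + 5*y^3 + 5*y*z^2 + x*z - 5*y

trace(b a b a) = trace(a b)*trace(a b) - trace(1)   [split at repeated a] = z^2 - 2
trace(b a b) = trace(b)*trace(a b) - trace(a) = y*z - x
trace(a b a b a) = trace(a)*trace(b a b a) - trace(b a b) = x*z^2 - y*z - x
trace(a b a b a b) = trace(a b)*trace(a b a b) - trace(a^-1 b^-1)   [split at repeated a] = z^3 - 3*z
trace(b a b^-1 a b a) = trace(a b a b a)*trace(b) - trace(a b a b a b) = x*y*z^2 - y^2*z - z^3 - x*y + 3*z
trace(b^2) = trace(b)*trace(b) - trace(1) = y^2 - 2
trace(b a^2 b) = trace(a)*trace(b^2 a) - trace(b^2) = x*y*z - x^2 - y^2 + 2
trace(a^2 b a^2 b) = trace(a)*trace(b a^2 b a) - trace(b a^2 b) = x^2*z^2 - 2*x*y*z + y^2 - 2
trace(b a^2) = trace(a)*trace(b a) - trace(b) = x*z - y
trace(a^2 b a) = trace(a)*trace(b a^2) - trace(b a) = x^2*z - x*y - z
trace(a^2 b a^2) = trace(a)*trace(a^2 b a) - trace(a^2 b) = x^3*z - x^2*y - 2*x*z + y
trace(a b^2 a^2 b a) = trace(b)*trace(a^2 b a^2 b) - trace(a^2 b a^2) = x^2*y*z^2 - x^3*z - 2*x*y^2*z + x^2*y + y^3 + 2*x*z - 3*y
trace(b a b a b) = trace(b)*trace(a b a b) - trace(a b a) = y*z^2 - x*z - y
trace(a^2 b a b a b) = trace(a)*trace(b a b a b a) - trace(b a b a b) = x*z^3 - y*z^2 - 2*x*z + y
trace(a^2 b a b a) = trace(a)*trace(a b a b a) - trace(a b a b) = x^2*z^2 - x*y*z - x^2 - z^2 + 2
trace(a b^2 a^2 b a b) = trace(b)*trace(a^2 b a b a b) - trace(a^2 b a b a) = x*y*z^3 - x^2*z^2 - y^2*z^2 - x*y*z + x^2 + y^2 + z^2 - 2
trace(a b a b^-1 a b^2 a) = trace(a b^2 a^2 b a)*trace(b) - trace(a b^2 a^2 b a b) = x^2*y^2*z^2 - x^3*y*z - 2*x*y^3*z - x*y*z^3 + x^2*y^2 + x^2*z^2 + y^4 + y^2*z^2 + 3*x*y*z - x^2 - 4*y^2 - z^2 + 2
trace(a b^2 a b a b a) = trace(b)*trace(a b a b a^2 b) - trace(a b a b a^2) = x*y*z^3 - x^2*z^2 - y^2*z^2 - x*y*z + x^2 + y^2 + z^2 - 2
trace(a b a b a b a b) = trace(a b a b)*trace(a b a b) - trace(1)   [split at repeated a] = z^4 - 4*z^2 + 2
trace(a b^2 a b a b a b) = trace(b)*trace(a b a b a b a b) - trace(a b a b a b a) = y*z^4 - x*z^3 - 3*y*z^2 + 2*x*z + y
trace(a b a b^-1 a b^2 a b) = trace(a b^2 a b a b a)*trace(b) - trace(a b^2 a b a b a b) = x*y^2*z^3 - x^2*y*z^2 - y^3*z^2 - y*z^4 - x*y^2*z + x*z^3 + x^2*y + y^3 + 4*y*z^2 - 2*x*z - 3*y
trace(b^2 a b^-1 a b a b^-1 a) = trace(a b a b^-1 a b^2 a)*trace(b) - trace(a b a b^-1 a b^2 a b) = x^2*y^3*z^2 - x^3*y^2*z - 2*x*y^4*z - 2*x*y^2*z^3 + x^2*y^3 + 2*x^2*y*z^2 + y^5 + 2*y^3*z^2 + y*z^4 + 4*x*y^2*z - x*z^3 - 2*x^2*y - 5*y^3 - 5*y*z^2 + 2*x*z + 5*y
trace(a b^-1 a^-1 b^2 a b^-1 a b) = trace(b^2 a b^-1 a b a b^-1)*trace(a) - trace(b^2 a b^-1 a b a b^-1 a) = -x^2*y^3*z^2 + x^3*y^2*z + 2*x*y^4*z + 2*x*y^2*z^3 - x^2*y^3 - x^2*y*z^2 - y^5 - 2*y^3*z^2 - y*z^4 - 5*x*y^2*z + x^2*y + 5*y^3 + 5*y*z^2 + x*z - 5*y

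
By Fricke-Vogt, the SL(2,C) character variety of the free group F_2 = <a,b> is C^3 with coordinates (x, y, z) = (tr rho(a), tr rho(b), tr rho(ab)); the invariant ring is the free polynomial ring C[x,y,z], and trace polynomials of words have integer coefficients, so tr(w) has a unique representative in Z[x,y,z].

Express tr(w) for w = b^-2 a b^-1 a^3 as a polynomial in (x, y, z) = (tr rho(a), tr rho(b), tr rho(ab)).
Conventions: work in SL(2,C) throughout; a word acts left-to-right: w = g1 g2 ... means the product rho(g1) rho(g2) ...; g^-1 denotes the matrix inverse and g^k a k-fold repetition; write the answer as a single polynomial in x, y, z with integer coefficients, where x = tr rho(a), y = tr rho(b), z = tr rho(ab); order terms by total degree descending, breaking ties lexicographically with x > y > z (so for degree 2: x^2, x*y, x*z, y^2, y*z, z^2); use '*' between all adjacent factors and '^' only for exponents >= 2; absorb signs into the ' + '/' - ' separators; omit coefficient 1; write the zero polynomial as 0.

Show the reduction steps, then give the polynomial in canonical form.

x^4*y^3 - 2*x^3*y^2*z - x^4*y - 2*x^2*y^3 + x^2*y*z^2 + x^3*z + 3*x*y^2*z + 2*x^2*y - y*z^2 - 2*x*z + y

trace(a^2) = trace(a)*trace(a) - trace(1)  (reduce the a square) = x^2 - 2
and trace(a^3) = trace(a)*trace(a^2) - trace(a)  (reduce the a square) = x^3 - 3*x
trace(a^4) = trace(a)*trace(a^3) - trace(a^2)  (reduce the a square) = x^4 - 4*x^2 + 2
trace(b a^2) = trace(a)*trace(b a) - trace(b)  (reduce the a square) = x*z - y
next, trace(a^2 b a) = trace(a)*trace(b a^2) - trace(b a)  (reduce the a square) = x^2*z - x*y - z
trace(a^4 b) = trace(a)*trace(a^2 b a) - trace(a^2 b)  (reduce the a square) = x^3*z - x^2*y - 2*x*z + y
and trace(a^3 b^-1 a) = trace(a^4)*trace(b) - trace(a^4 b)  (eliminate b^-1) = x^4*y - x^3*z - 3*x^2*y + 2*x*z + y
and trace(b a b a) = trace(b a)*trace(b a) - trace(1)  (split on b) = z^2 - 2
and trace(b a b) = trace(b)*trace(a b) - trace(a)  (reduce the b square) = y*z - x
trace(b a b a^2) = trace(a)*trace(b a b a) - trace(b a b)  (reduce the a square) = x*z^2 - y*z - x
trace(a b a^3 b) = trace(a)*trace(b a b a^2) - trace(b a b a)  (reduce the a square) = x^2*z^2 - x*y*z - x^2 - z^2 + 2
trace(a^3 b^-1 a b) = trace(a b a^3)*trace(b) - trace(a b a^3 b)  (eliminate b^-1) = x^3*y*z - x^2*y^2 - x^2*z^2 - x*y*z + x^2 + y^2 + z^2 - 2
next, trace(a b^-1 a^3 b^-1) = trace(a^3 b^-1 a)*trace(b) - trace(a^3 b^-1 a b)  (eliminate b^-1) = x^4*y^2 - 2*x^3*y*z - 2*x^2*y^2 + x^2*z^2 + 3*x*y*z - x^2 - z^2 + 2
next, trace(b^-2 a b^-1 a^3) = trace(a b^-1 a^3 b^-1)*trace(b) - trace(a b^-1 a^3)  (eliminate b^-1) = x^4*y^3 - 2*x^3*y^2*z - x^4*y - 2*x^2*y^3 + x^2*y*z^2 + x^3*z + 3*x*y^2*z + 2*x^2*y - y*z^2 - 2*x*z + y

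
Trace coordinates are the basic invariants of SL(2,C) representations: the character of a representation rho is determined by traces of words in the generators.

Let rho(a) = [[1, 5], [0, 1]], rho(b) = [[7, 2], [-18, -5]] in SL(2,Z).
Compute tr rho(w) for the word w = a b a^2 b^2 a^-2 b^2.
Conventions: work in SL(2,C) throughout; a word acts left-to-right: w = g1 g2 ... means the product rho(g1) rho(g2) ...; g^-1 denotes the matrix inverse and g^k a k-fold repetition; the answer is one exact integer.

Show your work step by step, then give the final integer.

11436752

rho(a) = [[1, 5], [0, 1]]
... * rho(b) = [[7, 2], [-18, -5]]  ->  [[-83, -23], [-18, -5]]
... * rho(a) = [[1, 5], [0, 1]]  ->  [[-83, -438], [-18, -95]]
... * rho(a) = [[1, 5], [0, 1]]  ->  [[-83, -853], [-18, -185]]
... * rho(b) = [[7, 2], [-18, -5]]  ->  [[14773, 4099], [3204, 889]]
... * rho(b) = [[7, 2], [-18, -5]]  ->  [[29629, 9051], [6426, 1963]]
... * rho(a^-1) = [[1, -5], [0, 1]]  ->  [[29629, -139094], [6426, -30167]]
... * rho(a^-1) = [[1, -5], [0, 1]]  ->  [[29629, -287239], [6426, -62297]]
... * rho(b) = [[7, 2], [-18, -5]]  ->  [[5377705, 1495453], [1166328, 324337]]
... * rho(b) = [[7, 2], [-18, -5]]  ->  [[10725781, 3278145], [2326230, 710971]]
tr = 10725781 + 710971 = 11436752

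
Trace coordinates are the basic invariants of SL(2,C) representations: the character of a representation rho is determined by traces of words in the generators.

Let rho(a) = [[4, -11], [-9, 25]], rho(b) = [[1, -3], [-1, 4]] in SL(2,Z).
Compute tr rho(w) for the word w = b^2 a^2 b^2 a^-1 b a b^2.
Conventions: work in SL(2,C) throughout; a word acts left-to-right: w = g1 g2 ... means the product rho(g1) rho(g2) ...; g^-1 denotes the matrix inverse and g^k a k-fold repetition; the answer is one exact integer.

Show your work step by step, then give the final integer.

rho(b) = [[1, -3], [-1, 4]]
... * rho(b) = [[1, -3], [-1, 4]]  ->  [[4, -15], [-5, 19]]
... * rho(a) = [[4, -11], [-9, 25]]  ->  [[151, -419], [-191, 530]]
... * rho(a) = [[4, -11], [-9, 25]]  ->  [[4375, -12136], [-5534, 15351]]
... * rho(b) = [[1, -3], [-1, 4]]  ->  [[16511, -61669], [-20885, 78006]]
... * rho(b) = [[1, -3], [-1, 4]]  ->  [[78180, -296209], [-98891, 374679]]
... * rho(a^-1) = [[25, 11], [9, 4]]  ->  [[-711381, -324856], [899836, 410915]]
... * rho(b) = [[1, -3], [-1, 4]]  ->  [[-386525, 834719], [488921, -1055848]]
... * rho(a) = [[4, -11], [-9, 25]]  ->  [[-9058571, 25119750], [11458316, -31774331]]
... * rho(b) = [[1, -3], [-1, 4]]  ->  [[-34178321, 127654713], [43232647, -161472272]]
... * rho(b) = [[1, -3], [-1, 4]]  ->  [[-161833034, 613153815], [204704919, -775587029]]
tr = -161833034 + -775587029 = -937420063

-937420063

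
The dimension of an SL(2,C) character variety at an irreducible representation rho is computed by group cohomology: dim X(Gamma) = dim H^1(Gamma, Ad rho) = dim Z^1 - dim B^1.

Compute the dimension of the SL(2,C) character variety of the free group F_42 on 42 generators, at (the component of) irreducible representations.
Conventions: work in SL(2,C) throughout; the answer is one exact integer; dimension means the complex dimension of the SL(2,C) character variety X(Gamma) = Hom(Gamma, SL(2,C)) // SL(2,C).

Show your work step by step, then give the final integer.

123

The free group F_42: 42 generators, no relators.
So Z^1 = (sl_2)^42 in full: dim Z^1 = 126.
dim B^1 = 3: the coboundary map is injective because an irreducible image has centralizer 0 in sl_2.
dim X = dim H^1 = dim Z^1 - dim B^1 = 126 - 3 = 123.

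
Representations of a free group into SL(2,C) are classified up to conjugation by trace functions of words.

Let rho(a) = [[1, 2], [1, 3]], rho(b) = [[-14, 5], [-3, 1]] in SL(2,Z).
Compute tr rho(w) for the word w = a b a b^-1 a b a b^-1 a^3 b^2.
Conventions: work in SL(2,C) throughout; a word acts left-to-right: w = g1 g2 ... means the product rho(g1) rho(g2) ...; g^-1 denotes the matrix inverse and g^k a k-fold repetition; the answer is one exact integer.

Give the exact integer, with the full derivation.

220767304

rho(a) = [[1, 2], [1, 3]]
... * rho(b) = [[-14, 5], [-3, 1]]  ->  [[-20, 7], [-23, 8]]
... * rho(a) = [[1, 2], [1, 3]]  ->  [[-13, -19], [-15, -22]]
... * rho(b^-1) = [[1, -5], [3, -14]]  ->  [[-70, 331], [-81, 383]]
... * rho(a) = [[1, 2], [1, 3]]  ->  [[261, 853], [302, 987]]
... * rho(b) = [[-14, 5], [-3, 1]]  ->  [[-6213, 2158], [-7189, 2497]]
... * rho(a) = [[1, 2], [1, 3]]  ->  [[-4055, -5952], [-4692, -6887]]
... * rho(b^-1) = [[1, -5], [3, -14]]  ->  [[-21911, 103603], [-25353, 119878]]
... * rho(a) = [[1, 2], [1, 3]]  ->  [[81692, 266987], [94525, 308928]]
... * rho(a) = [[1, 2], [1, 3]]  ->  [[348679, 964345], [403453, 1115834]]
... * rho(a) = [[1, 2], [1, 3]]  ->  [[1313024, 3590393], [1519287, 4154408]]
... * rho(b) = [[-14, 5], [-3, 1]]  ->  [[-29153515, 10155513], [-33733242, 11750843]]
... * rho(b) = [[-14, 5], [-3, 1]]  ->  [[377682671, -135612062], [437012859, -156915367]]
tr = 377682671 + -156915367 = 220767304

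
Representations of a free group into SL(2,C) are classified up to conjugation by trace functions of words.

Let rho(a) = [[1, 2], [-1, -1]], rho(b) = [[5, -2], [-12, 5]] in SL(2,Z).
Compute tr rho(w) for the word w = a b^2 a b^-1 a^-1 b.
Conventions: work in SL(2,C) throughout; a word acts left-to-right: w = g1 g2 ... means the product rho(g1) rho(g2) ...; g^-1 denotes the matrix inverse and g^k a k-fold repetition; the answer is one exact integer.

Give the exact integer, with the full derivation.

rho(a) = [[1, 2], [-1, -1]]
... * rho(b) = [[5, -2], [-12, 5]]  ->  [[-19, 8], [7, -3]]
... * rho(b) = [[5, -2], [-12, 5]]  ->  [[-191, 78], [71, -29]]
... * rho(a) = [[1, 2], [-1, -1]]  ->  [[-269, -460], [100, 171]]
... * rho(b^-1) = [[5, 2], [12, 5]]  ->  [[-6865, -2838], [2552, 1055]]
... * rho(a^-1) = [[-1, -2], [1, 1]]  ->  [[4027, 10892], [-1497, -4049]]
... * rho(b) = [[5, -2], [-12, 5]]  ->  [[-110569, 46406], [41103, -17251]]
tr = -110569 + -17251 = -127820

-127820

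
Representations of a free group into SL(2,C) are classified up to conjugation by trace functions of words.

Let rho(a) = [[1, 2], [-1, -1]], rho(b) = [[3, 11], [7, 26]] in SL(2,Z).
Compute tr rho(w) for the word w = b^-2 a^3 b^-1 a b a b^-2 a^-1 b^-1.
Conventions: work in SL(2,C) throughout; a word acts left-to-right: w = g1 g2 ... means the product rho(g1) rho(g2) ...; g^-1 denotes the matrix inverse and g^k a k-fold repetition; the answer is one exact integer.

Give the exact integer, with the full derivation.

rho(b^-1) = [[26, -11], [-7, 3]]
... * rho(b^-1) = [[26, -11], [-7, 3]]  ->  [[753, -319], [-203, 86]]
... * rho(a) = [[1, 2], [-1, -1]]  ->  [[1072, 1825], [-289, -492]]
... * rho(a) = [[1, 2], [-1, -1]]  ->  [[-753, 319], [203, -86]]
... * rho(a) = [[1, 2], [-1, -1]]  ->  [[-1072, -1825], [289, 492]]
... * rho(b^-1) = [[26, -11], [-7, 3]]  ->  [[-15097, 6317], [4070, -1703]]
... * rho(a) = [[1, 2], [-1, -1]]  ->  [[-21414, -36511], [5773, 9843]]
... * rho(b) = [[3, 11], [7, 26]]  ->  [[-319819, -1184840], [86220, 319421]]
... * rho(a) = [[1, 2], [-1, -1]]  ->  [[865021, 545202], [-233201, -146981]]
... * rho(b^-1) = [[26, -11], [-7, 3]]  ->  [[18674132, -7879625], [-5034359, 2124268]]
... * rho(b^-1) = [[26, -11], [-7, 3]]  ->  [[540684807, -229054327], [-145763210, 61750753]]
... * rho(a^-1) = [[-1, -2], [1, 1]]  ->  [[-769739134, -1310423941], [207513963, 353277173]]
... * rho(b^-1) = [[26, -11], [-7, 3]]  ->  [[-10840249897, 4535858651], [2922422827, -1222822074]]
tr = -10840249897 + -1222822074 = -12063071971

-12063071971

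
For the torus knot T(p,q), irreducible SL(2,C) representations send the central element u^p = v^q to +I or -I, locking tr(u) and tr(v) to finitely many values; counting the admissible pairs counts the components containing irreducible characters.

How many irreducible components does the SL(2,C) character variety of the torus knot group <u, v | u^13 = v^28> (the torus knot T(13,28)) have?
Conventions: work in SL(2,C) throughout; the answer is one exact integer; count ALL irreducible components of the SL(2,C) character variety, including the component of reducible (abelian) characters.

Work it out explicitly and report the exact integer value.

163

In the torus knot group T(13,28), u^13 = v^28 is central, so an irreducible representation sends it to +I or -I (Schur).
On an irreducible component, tr(u) is locked at 2*cos(pi*alpha/13) for some alpha in 1..12, and tr(v) at 2*cos(pi*beta/28) for some beta in 1..27.
Consistency of u^13 = (-1)^alpha I with v^28 = (-1)^beta I forces alpha = beta (mod 2).
Enumerate parity-matched pairs: 6*14 odd-odd plus 6*13 even-even gives 162.
components with irreducible characters: 162; plus the single component of reducible (abelian) characters: total 163.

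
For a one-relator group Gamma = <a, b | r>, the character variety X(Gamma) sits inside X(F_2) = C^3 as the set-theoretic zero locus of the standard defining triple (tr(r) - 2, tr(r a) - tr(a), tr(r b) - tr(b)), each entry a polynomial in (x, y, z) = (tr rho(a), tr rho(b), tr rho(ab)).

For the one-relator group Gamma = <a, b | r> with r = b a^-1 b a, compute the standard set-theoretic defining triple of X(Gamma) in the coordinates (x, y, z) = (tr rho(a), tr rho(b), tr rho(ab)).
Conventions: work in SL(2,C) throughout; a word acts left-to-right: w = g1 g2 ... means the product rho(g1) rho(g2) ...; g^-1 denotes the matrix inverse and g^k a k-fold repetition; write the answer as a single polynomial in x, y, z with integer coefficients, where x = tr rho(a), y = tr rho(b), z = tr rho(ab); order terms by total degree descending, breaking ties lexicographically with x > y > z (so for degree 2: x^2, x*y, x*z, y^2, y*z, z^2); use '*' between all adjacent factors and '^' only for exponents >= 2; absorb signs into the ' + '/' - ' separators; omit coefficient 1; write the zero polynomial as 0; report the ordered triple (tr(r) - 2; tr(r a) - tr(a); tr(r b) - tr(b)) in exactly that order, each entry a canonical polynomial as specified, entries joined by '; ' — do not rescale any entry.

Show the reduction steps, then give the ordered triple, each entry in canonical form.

trace(b a b) = trace(b) trace(a b) - trace(a)   [square of b] = y*z - x
trace(b a b a) = trace(b a) trace(b a) - trace(1)   [split at a repeated b] = z^2 - 2
trace(b a^-1 b a) = trace(b a b) trace(a) - trace(b a b a)   [inverse elimination on a] = x*y*z - x^2 - z^2 + 2
trace(a^2 b) = trace(a) trace(b a) - trace(b)  (reduce the a square) = x*z - y
trace(a^2) = trace(a) trace(a) - trace(1)  (reduce the a square) = x^2 - 2
so trace(b a^2 b) = trace(b) trace(a^2 b) - trace(a^2)  (reduce the b square) = x*y*z - x^2 - y^2 + 2
so trace(b a^2 b a) = trace(a) trace(b a b a) - trace(b a b)  (reduce the a square) = x*z^2 - y*z - x
trace(b a^-1 b a^2) = trace(b a^2 b) trace(a) - trace(b a^2 b a)  (eliminate a^-1) = x^2*y*z - x^3 - x*y^2 - x*z^2 + y*z + 3*x
trace(b a b^2) = trace(b) trace(b a b) - trace(b a) = y^2*z - x*y - z
trace(b a b^2 a) = trace(b) trace(a b a b) - trace(a b a) = y*z^2 - x*z - y
trace(b a^-1 b a b) = trace(b a b^2) trace(a) - trace(b a b^2 a) = x*y^2*z - x^2*y - y*z^2 + y
assemble the triple (trace(r) - 2; trace(r a) - x; trace(r b) - y)

x*y*z - x^2 - z^2; x^2*y*z - x^3 - x*y^2 - x*z^2 + y*z + 2*x; x*y^2*z - x^2*y - y*z^2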